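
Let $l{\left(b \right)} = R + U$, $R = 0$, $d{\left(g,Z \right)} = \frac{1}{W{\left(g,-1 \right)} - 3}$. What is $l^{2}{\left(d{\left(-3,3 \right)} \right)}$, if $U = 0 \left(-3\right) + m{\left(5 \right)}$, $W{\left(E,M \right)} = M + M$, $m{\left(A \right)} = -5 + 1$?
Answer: $16$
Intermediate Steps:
$m{\left(A \right)} = -4$
$W{\left(E,M \right)} = 2 M$
$d{\left(g,Z \right)} = - \frac{1}{5}$ ($d{\left(g,Z \right)} = \frac{1}{2 \left(-1\right) - 3} = \frac{1}{-2 - 3} = \frac{1}{-5} = - \frac{1}{5}$)
$U = -4$ ($U = 0 \left(-3\right) - 4 = 0 - 4 = -4$)
$l{\left(b \right)} = -4$ ($l{\left(b \right)} = 0 - 4 = -4$)
$l^{2}{\left(d{\left(-3,3 \right)} \right)} = \left(-4\right)^{2} = 16$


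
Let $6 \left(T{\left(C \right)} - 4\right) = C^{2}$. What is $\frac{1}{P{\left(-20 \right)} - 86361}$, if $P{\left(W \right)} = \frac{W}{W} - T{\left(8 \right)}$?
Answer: $- \frac{3}{259124} \approx -1.1577 \cdot 10^{-5}$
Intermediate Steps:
$T{\left(C \right)} = 4 + \frac{C^{2}}{6}$
$P{\left(W \right)} = - \frac{41}{3}$ ($P{\left(W \right)} = \frac{W}{W} - \left(4 + \frac{8^{2}}{6}\right) = 1 - \left(4 + \frac{1}{6} \cdot 64\right) = 1 - \left(4 + \frac{32}{3}\right) = 1 - \frac{44}{3} = - \frac{41}{3}$)
$\frac{1}{P{\left(-20 \right)} - 86361} = \frac{1}{- \frac{41}{3} - 86361} = \frac{1}{- \frac{259124}{3}} = - \frac{3}{259124}$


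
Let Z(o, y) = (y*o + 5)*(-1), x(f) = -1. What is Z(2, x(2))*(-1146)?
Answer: 3438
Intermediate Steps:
Z(o, y) = -5 - o*y (Z(o, y) = (o*y + 5)*(-1) = (5 + o*y)*(-1) = -5 - o*y)
Z(2, x(2))*(-1146) = (-5 - 1*2*(-1))*(-1146) = (-5 + 2)*(-1146) = -3*(-1146) = 3438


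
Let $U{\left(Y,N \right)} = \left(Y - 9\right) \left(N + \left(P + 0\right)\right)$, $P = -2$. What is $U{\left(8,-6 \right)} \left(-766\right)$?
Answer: $-6128$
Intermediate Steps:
$U{\left(Y,N \right)} = \left(-9 + Y\right) \left(-2 + N\right)$ ($U{\left(Y,N \right)} = \left(Y - 9\right) \left(N + \left(-2 + 0\right)\right) = \left(-9 + Y\right) \left(N - 2\right) = \left(-9 + Y\right) \left(-2 + N\right)$)
$U{\left(8,-6 \right)} \left(-766\right) = \left(18 - -54 - 16 - 48\right) \left(-766\right) = \left(18 + 54 - 16 - 48\right) \left(-766\right) = 8 \left(-766\right) = -6128$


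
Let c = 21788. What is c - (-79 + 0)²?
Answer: 15547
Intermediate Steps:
c - (-79 + 0)² = 21788 - (-79 + 0)² = 21788 - 1*(-79)² = 21788 - 1*6241 = 21788 - 6241 = 15547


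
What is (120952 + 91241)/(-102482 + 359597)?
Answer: 70731/85705 ≈ 0.82528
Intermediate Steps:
(120952 + 91241)/(-102482 + 359597) = 212193/257115 = 212193*(1/257115) = 70731/85705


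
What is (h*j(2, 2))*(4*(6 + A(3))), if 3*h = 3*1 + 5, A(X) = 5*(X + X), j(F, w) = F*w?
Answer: 1536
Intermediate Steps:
A(X) = 10*X (A(X) = 5*(2*X) = 10*X)
h = 8/3 (h = (3*1 + 5)/3 = (3 + 5)/3 = (⅓)*8 = 8/3 ≈ 2.6667)
(h*j(2, 2))*(4*(6 + A(3))) = (8*(2*2)/3)*(4*(6 + 10*3)) = ((8/3)*4)*(4*(6 + 30)) = 32*(4*36)/3 = (32/3)*144 = 1536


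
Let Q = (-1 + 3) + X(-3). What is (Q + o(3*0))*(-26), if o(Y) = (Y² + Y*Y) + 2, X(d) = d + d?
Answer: 52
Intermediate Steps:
X(d) = 2*d
o(Y) = 2 + 2*Y² (o(Y) = (Y² + Y²) + 2 = 2*Y² + 2 = 2 + 2*Y²)
Q = -4 (Q = (-1 + 3) + 2*(-3) = 2 - 6 = -4)
(Q + o(3*0))*(-26) = (-4 + (2 + 2*(3*0)²))*(-26) = (-4 + (2 + 2*0²))*(-26) = (-4 + (2 + 2*0))*(-26) = (-4 + (2 + 0))*(-26) = (-4 + 2)*(-26) = -2*(-26) = 52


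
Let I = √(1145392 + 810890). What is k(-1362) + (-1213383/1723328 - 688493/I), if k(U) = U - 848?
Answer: -3809768263/1723328 - 688493*√1956282/1956282 ≈ -2703.0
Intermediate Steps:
k(U) = -848 + U
I = √1956282 ≈ 1398.7
k(-1362) + (-1213383/1723328 - 688493/I) = (-848 - 1362) + (-1213383/1723328 - 688493*√1956282/1956282) = -2210 + (-1213383*1/1723328 - 688493*√1956282/1956282) = -2210 + (-1213383/1723328 - 688493*√1956282/1956282) = -3809768263/1723328 - 688493*√1956282/1956282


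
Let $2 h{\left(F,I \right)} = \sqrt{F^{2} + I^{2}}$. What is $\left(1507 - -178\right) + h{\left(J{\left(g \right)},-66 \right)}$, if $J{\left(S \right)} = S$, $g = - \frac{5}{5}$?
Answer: $1685 + \frac{\sqrt{4357}}{2} \approx 1718.0$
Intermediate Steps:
$g = -1$ ($g = \left(-5\right) \frac{1}{5} = -1$)
$h{\left(F,I \right)} = \frac{\sqrt{F^{2} + I^{2}}}{2}$
$\left(1507 - -178\right) + h{\left(J{\left(g \right)},-66 \right)} = \left(1507 - -178\right) + \frac{\sqrt{\left(-1\right)^{2} + \left(-66\right)^{2}}}{2} = \left(1507 + 178\right) + \frac{\sqrt{1 + 4356}}{2} = 1685 + \frac{\sqrt{4357}}{2}$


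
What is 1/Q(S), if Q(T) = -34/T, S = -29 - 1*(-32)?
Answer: -3/34 ≈ -0.088235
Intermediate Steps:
S = 3 (S = -29 + 32 = 3)
1/Q(S) = 1/(-34/3) = -3/34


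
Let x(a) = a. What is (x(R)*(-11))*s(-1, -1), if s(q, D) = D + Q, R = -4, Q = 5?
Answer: 176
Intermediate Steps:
s(q, D) = 5 + D (s(q, D) = D + 5 = 5 + D)
(x(R)*(-11))*s(-1, -1) = (-4*(-11))*(5 - 1) = 44*4 = 176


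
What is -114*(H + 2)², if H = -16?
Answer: -22344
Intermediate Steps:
-114*(H + 2)² = -114*(-16 + 2)² = -114*(-14)² = -114*196 = -22344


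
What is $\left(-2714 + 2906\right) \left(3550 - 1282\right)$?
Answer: $435456$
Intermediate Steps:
$\left(-2714 + 2906\right) \left(3550 - 1282\right) = 192 \cdot 2268 = 435456$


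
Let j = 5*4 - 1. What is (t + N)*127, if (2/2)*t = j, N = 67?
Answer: 10922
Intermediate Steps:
j = 19 (j = 20 - 1 = 19)
t = 19
(t + N)*127 = (19 + 67)*127 = 86*127 = 10922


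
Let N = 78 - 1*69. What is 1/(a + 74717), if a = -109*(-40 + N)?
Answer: 1/78096 ≈ 1.2805e-5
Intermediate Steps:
N = 9 (N = 78 - 69 = 9)
a = 3379 (a = -109*(-40 + 9) = -109*(-31) = 3379)
1/(a + 74717) = 1/(3379 + 74717) = 1/78096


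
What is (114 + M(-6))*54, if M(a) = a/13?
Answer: 79704/13 ≈ 6131.1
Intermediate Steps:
M(a) = a/13 (M(a) = a*(1/13) = a/13)
(114 + M(-6))*54 = (114 + (1/13)*(-6))*54 = (114 - 6/13)*54 = (1476/13)*54 = 79704/13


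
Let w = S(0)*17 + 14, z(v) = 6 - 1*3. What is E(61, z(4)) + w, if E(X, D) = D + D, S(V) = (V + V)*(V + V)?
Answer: 20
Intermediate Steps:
z(v) = 3 (z(v) = 6 - 3 = 3)
S(V) = 4*V² (S(V) = (2*V)*(2*V) = 4*V²)
E(X, D) = 2*D
w = 14 (w = (4*0²)*17 + 14 = (4*0)*17 + 14 = 0*17 + 14 = 0 + 14 = 14)
E(61, z(4)) + w = 2*3 + 14 = 6 + 14 = 20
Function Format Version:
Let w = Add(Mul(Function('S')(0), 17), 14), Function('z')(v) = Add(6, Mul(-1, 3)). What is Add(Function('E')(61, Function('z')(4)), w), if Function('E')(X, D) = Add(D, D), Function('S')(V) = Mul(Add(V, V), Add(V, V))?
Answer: 20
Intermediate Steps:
Function('z')(v) = 3 (Function('z')(v) = Add(6, -3) = 3)
Function('S')(V) = Mul(4, Pow(V, 2)) (Function('S')(V) = Mul(Mul(2, V), Mul(2, V)) = Mul(4, Pow(V, 2)))
Function('E')(X, D) = Mul(2, D)
w = 14 (w = Add(Mul(Mul(4, Pow(0, 2)), 17), 14) = Add(Mul(Mul(4, 0), 17), 14) = Add(Mul(0, 17), 14) = Add(0, 14) = 14)
Add(Function('E')(61, Function('z')(4)), w) = Add(Mul(2, 3), 14) = Add(6, 14) = 20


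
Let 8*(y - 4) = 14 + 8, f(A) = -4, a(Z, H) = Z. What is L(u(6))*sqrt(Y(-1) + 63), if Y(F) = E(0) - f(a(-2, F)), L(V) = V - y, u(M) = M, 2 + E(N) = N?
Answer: -3*sqrt(65)/4 ≈ -6.0467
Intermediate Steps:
E(N) = -2 + N
y = 27/4 (y = 4 + (14 + 8)/8 = 4 + (1/8)*22 = 4 + 11/4 = 27/4 ≈ 6.7500)
L(V) = -27/4 + V (L(V) = V - 1*27/4 = V - 27/4 = -27/4 + V)
Y(F) = 2 (Y(F) = (-2 + 0) - 1*(-4) = -2 + 4 = 2)
L(u(6))*sqrt(Y(-1) + 63) = (-27/4 + 6)*sqrt(2 + 63) = -3*sqrt(65)/4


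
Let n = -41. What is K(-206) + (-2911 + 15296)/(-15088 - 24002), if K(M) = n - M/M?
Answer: -330833/7818 ≈ -42.317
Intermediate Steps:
K(M) = -42 (K(M) = -41 - M/M = -41 - 1*1 = -41 - 1 = -42)
K(-206) + (-2911 + 15296)/(-15088 - 24002) = -42 + (-2911 + 15296)/(-15088 - 24002) = -42 + 12385/(-39090) = -42 + 12385*(-1/39090) = -42 - 2477/7818 = -330833/7818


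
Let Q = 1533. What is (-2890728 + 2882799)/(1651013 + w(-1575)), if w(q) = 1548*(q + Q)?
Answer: -7929/1585997 ≈ -0.0049994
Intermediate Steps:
w(q) = 2373084 + 1548*q (w(q) = 1548*(q + 1533) = 1548*(1533 + q) = 2373084 + 1548*q)
(-2890728 + 2882799)/(1651013 + w(-1575)) = (-2890728 + 2882799)/(1651013 + (2373084 + 1548*(-1575))) = -7929/(1651013 + (2373084 - 2438100)) = -7929/(1651013 - 65016) = -7929/1585997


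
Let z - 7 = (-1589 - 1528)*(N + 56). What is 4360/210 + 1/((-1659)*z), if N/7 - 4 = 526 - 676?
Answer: 34570627625/1665099037 ≈ 20.762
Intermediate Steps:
N = -1022 (N = 28 + 7*(526 - 676) = 28 + 7*(-150) = 28 - 1050 = -1022)
z = 3011029 (z = 7 + (-1589 - 1528)*(-1022 + 56) = 7 - 3117*(-966) = 7 + 3011022 = 3011029)
4360/210 + 1/((-1659)*z) = 4360/210 + 1/(-1659*3011029) = 4360*(1/210) - 1/1659*1/3011029 = 436/21 - 1/4995297111 = 34570627625/1665099037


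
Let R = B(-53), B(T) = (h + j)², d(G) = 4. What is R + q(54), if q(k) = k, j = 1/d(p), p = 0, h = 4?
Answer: 1153/16 ≈ 72.063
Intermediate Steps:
j = ¼ (j = 1/4 = ¼ ≈ 0.25000)
B(T) = 289/16 (B(T) = (4 + ¼)² = (17/4)² = 289/16)
R = 289/16 ≈ 18.063
R + q(54) = 289/16 + 54 = 1153/16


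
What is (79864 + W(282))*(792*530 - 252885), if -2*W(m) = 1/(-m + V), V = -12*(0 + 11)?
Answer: 3678336235625/276 ≈ 1.3327e+10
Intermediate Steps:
V = -132 (V = -12*11 = -132)
W(m) = -1/(2*(-132 - m)) (W(m) = -1/(2*(-m - 132)) = -1/(2*(-132 - m)))
(79864 + W(282))*(792*530 - 252885) = (79864 + 1/(2*(132 + 282)))*(792*530 - 252885) = (79864 + (½)/414)*(419760 - 252885) = (79864 + (½)*(1/414))*166875 = (79864 + 1/828)*166875 = (66127393/828)*166875 = 3678336235625/276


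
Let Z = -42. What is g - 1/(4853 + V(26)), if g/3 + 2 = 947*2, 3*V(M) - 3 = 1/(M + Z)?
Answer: 1322456868/232991 ≈ 5676.0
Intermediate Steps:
V(M) = 1 + 1/(3*(-42 + M)) (V(M) = 1 + 1/(3*(M - 42)) = 1 + 1/(3*(-42 + M)))
g = 5676 (g = -6 + 3*(947*2) = -6 + 3*1894 = -6 + 5682 = 5676)
g - 1/(4853 + V(26)) = 5676 - 1/(4853 + (-125/3 + 26)/(-42 + 26)) = 5676 - 1/(4853 - 47/3/(-16)) = 5676 - 1/(4853 - 1/16*(-47/3)) = 5676 - 1/(4853 + 47/48) = 5676 - 1/232991/48 = 5676 - 1*48/232991 = 5676 - 48/232991 = 1322456868/232991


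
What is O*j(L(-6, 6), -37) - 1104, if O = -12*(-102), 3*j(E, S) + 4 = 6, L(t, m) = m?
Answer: -288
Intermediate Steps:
j(E, S) = ⅔ (j(E, S) = -4/3 + (⅓)*6 = -4/3 + 2 = ⅔)
O = 1224
O*j(L(-6, 6), -37) - 1104 = 1224*(⅔) - 1104 = 816 - 1104 = -288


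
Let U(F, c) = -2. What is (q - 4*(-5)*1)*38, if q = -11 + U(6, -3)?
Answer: 266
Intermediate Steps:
q = -13 (q = -11 - 2 = -13)
(q - 4*(-5)*1)*38 = (-13 - 4*(-5)*1)*38 = (-13 + 20*1)*38 = (-13 + 20)*38 = 7*38 = 266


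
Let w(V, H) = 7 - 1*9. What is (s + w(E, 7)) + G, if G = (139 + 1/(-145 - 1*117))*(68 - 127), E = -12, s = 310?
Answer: -2067907/262 ≈ -7892.8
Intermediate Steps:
w(V, H) = -2 (w(V, H) = 7 - 9 = -2)
G = -2148603/262 (G = (139 + 1/(-145 - 117))*(-59) = (139 + 1/(-262))*(-59) = (139 - 1/262)*(-59) = (36417/262)*(-59) = -2148603/262 ≈ -8200.8)
(s + w(E, 7)) + G = (310 - 2) - 2148603/262 = 308 - 2148603/262 = -2067907/262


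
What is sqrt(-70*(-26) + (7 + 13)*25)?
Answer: 4*sqrt(145) ≈ 48.166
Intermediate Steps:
sqrt(-70*(-26) + (7 + 13)*25) = sqrt(1820 + 20*25) = sqrt(1820 + 500) = sqrt(2320) = 4*sqrt(145)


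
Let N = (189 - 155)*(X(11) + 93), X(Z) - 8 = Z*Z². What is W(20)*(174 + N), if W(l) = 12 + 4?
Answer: 781792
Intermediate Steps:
X(Z) = 8 + Z³ (X(Z) = 8 + Z*Z² = 8 + Z³)
W(l) = 16
N = 48688 (N = (189 - 155)*((8 + 11³) + 93) = 34*((8 + 1331) + 93) = 34*(1339 + 93) = 34*1432 = 48688)
W(20)*(174 + N) = 16*(174 + 48688) = 16*48862 = 781792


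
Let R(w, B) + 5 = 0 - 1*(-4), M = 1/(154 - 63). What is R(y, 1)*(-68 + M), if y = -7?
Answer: 6187/91 ≈ 67.989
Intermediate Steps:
M = 1/91 ≈ 0.010989
R(w, B) = -1 (R(w, B) = -5 + (0 - 1*(-4)) = -5 + (0 + 4) = -5 + 4 = -1)
R(y, 1)*(-68 + M) = -(-68 + 1/91) = -1*(-6187/91) = 6187/91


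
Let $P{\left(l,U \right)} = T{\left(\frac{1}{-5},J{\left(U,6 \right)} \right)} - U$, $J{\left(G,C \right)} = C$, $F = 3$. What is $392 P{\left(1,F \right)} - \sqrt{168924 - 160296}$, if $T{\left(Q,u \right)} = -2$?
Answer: $-1960 - 2 \sqrt{2157} \approx -2052.9$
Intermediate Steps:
$P{\left(l,U \right)} = -2 - U$
$392 P{\left(1,F \right)} - \sqrt{168924 - 160296} = 392 \left(-2 - 3\right) - \sqrt{168924 - 160296} = 392 \left(-2 - 3\right) - \sqrt{8628} = 392 \left(-5\right) - 2 \sqrt{2157} = -1960 - 2 \sqrt{2157}$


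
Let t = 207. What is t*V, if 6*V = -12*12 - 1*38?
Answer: -6279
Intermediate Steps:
V = -91/3 (V = (-12*12 - 1*38)/6 = (-144 - 38)/6 = (⅙)*(-182) = -91/3 ≈ -30.333)
t*V = 207*(-91/3) = -6279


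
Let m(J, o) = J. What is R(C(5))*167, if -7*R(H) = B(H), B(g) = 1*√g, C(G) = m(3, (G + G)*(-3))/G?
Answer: -167*√15/35 ≈ -18.480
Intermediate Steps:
C(G) = 3/G
B(g) = √g
R(H) = -√H/7
R(C(5))*167 = -√15/5/7*167 = -√15/35*167 = -167*√15/35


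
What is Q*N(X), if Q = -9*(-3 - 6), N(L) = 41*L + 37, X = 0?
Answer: 2997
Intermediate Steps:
N(L) = 37 + 41*L
Q = 81 (Q = -9*(-9) = 81)
Q*N(X) = 81*(37 + 41*0) = 81*(37 + 0) = 81*37 = 2997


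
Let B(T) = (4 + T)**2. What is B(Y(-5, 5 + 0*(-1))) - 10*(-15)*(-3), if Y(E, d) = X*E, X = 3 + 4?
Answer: 511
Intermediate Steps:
X = 7
Y(E, d) = 7*E
B(Y(-5, 5 + 0*(-1))) - 10*(-15)*(-3) = (4 + 7*(-5))**2 - 10*(-15)*(-3) = (4 - 35)**2 + 150*(-3) = (-31)**2 - 450 = 961 - 450 = 511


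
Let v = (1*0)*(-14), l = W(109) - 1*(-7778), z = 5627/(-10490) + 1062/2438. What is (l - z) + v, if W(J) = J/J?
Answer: 99473773613/12787310 ≈ 7779.1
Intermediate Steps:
z = -1289123/12787310 (z = 5627*(-1/10490) + 1062*(1/2438) = -5627/10490 + 531/1219 = -1289123/12787310 ≈ -0.10081)
W(J) = 1
l = 7779 (l = 1 - 1*(-7778) = 1 + 7778 = 7779)
v = 0 (v = 0*(-14) = 0)
(l - z) + v = (7779 - 1*(-1289123/12787310)) + 0 = (7779 + 1289123/12787310) + 0 = 99473773613/12787310 + 0 = 99473773613/12787310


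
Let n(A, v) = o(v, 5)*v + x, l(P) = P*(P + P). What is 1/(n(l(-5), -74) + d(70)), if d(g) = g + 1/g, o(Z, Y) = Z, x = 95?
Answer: 70/394871 ≈ 0.00017727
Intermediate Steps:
l(P) = 2*P² (l(P) = P*(2*P) = 2*P²)
n(A, v) = 95 + v² (n(A, v) = v*v + 95 = v² + 95 = 95 + v²)
1/(n(l(-5), -74) + d(70)) = 1/((95 + (-74)²) + (70 + 1/70)) = 1/((95 + 5476) + (70 + 1/70)) = 1/(5571 + 4901/70) = 1/(394871/70) = 70/394871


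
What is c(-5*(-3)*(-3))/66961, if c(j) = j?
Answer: -45/66961 ≈ -0.00067203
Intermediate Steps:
c(-5*(-3)*(-3))/66961 = (-5*(-3)*(-3))/66961 = (15*(-3))*(1/66961) = -45*1/66961 = -45/66961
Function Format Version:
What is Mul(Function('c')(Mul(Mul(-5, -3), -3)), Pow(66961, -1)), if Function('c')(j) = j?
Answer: Rational(-45, 66961) ≈ -0.00067203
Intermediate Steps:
Mul(Function('c')(Mul(Mul(-5, -3), -3)), Pow(66961, -1)) = Mul(Mul(Mul(-5, -3), -3), Pow(66961, -1)) = Mul(Mul(15, -3), Rational(1, 66961)) = Mul(-45, Rational(1, 66961)) = Rational(-45, 66961)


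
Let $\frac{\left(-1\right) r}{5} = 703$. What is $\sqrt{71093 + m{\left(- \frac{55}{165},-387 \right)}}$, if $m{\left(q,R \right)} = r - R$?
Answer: $\sqrt{67965} \approx 260.7$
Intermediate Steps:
$r = -3515$ ($r = \left(-5\right) 703 = -3515$)
$m{\left(q,R \right)} = -3515 - R$
$\sqrt{71093 + m{\left(- \frac{55}{165},-387 \right)}} = \sqrt{71093 - 3128} = \sqrt{67965}$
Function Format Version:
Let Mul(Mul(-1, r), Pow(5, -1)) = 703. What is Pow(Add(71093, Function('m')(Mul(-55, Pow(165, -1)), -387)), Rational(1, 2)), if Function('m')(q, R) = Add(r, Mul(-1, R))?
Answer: Pow(67965, Rational(1, 2)) ≈ 260.70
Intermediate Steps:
r = -3515 (r = Mul(-5, 703) = -3515)
Function('m')(q, R) = Add(-3515, Mul(-1, R))
Pow(Add(71093, Function('m')(Mul(-55, Pow(165, -1)), -387)), Rational(1, 2)) = Pow(Add(71093, Add(-3515, Mul(-1, -387))), Rational(1, 2)) = Pow(Add(71093, Add(-3515, 387)), Rational(1, 2)) = Pow(Add(71093, -3128), Rational(1, 2)) = Pow(67965, Rational(1, 2))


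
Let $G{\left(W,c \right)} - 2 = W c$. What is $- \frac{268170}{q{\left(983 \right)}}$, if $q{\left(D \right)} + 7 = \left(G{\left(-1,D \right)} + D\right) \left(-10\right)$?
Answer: $\frac{89390}{9} \approx 9932.2$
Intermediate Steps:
$G{\left(W,c \right)} = 2 + W c$
$q{\left(D \right)} = -27$ ($q{\left(D \right)} = -7 + \left(\left(2 - D\right) + D\right) \left(-10\right) = -7 + 2 \left(-10\right) = -7 - 20 = -27$)
$- \frac{268170}{q{\left(983 \right)}} = - \frac{268170}{-27} = \left(-268170\right) \left(- \frac{1}{27}\right) = \frac{89390}{9}$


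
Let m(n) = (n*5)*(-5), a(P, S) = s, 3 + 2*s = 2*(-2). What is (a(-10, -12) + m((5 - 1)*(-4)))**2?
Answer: 628849/4 ≈ 1.5721e+5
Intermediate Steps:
s = -7/2 (s = -3/2 + (2*(-2))/2 = -3/2 + (1/2)*(-4) = -3/2 - 2 = -7/2 ≈ -3.5000)
a(P, S) = -7/2
m(n) = -25*n (m(n) = (5*n)*(-5) = -25*n)
(a(-10, -12) + m((5 - 1)*(-4)))**2 = (-7/2 - 25*(5 - 1)*(-4))**2 = (-7/2 - 100*(-4))**2 = (-7/2 - 25*(-16))**2 = (-7/2 + 400)**2 = (793/2)**2 = 628849/4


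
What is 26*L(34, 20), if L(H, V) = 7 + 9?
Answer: 416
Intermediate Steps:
L(H, V) = 16
26*L(34, 20) = 26*16 = 416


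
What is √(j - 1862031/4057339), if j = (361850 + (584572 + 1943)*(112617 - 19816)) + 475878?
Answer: √896026914371637255644294/4057339 ≈ 2.3330e+5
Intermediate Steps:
j = 54430016243 (j = (361850 + 586515*92801) + 475878 = (361850 + 54429178515) + 475878 = 54429540365 + 475878 = 54430016243)
√(j - 1862031/4057339) = √(54430016243 - 1862031/4057339) = √(220841027671495346/4057339) = √896026914371637255644294/4057339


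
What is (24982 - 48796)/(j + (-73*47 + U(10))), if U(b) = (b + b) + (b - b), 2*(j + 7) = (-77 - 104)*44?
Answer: 11907/3700 ≈ 3.2181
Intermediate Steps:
j = -3989 (j = -7 + ((-77 - 104)*44)/2 = -7 + (-181*44)/2 = -7 + (1/2)*(-7964) = -7 - 3982 = -3989)
U(b) = 2*b (U(b) = 2*b + 0 = 2*b)
(24982 - 48796)/(j + (-73*47 + U(10))) = (24982 - 48796)/(-3989 + (-73*47 + 2*10)) = -23814/(-3989 + (-3431 + 20)) = -23814/(-3989 - 3411) = -23814/(-7400) = -23814*(-1/7400) = 11907/3700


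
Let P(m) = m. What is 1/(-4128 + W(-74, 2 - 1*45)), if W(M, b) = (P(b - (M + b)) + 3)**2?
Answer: 1/1801 ≈ 0.00055525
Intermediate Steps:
W(M, b) = (3 - M)**2 (W(M, b) = ((b - (M + b)) + 3)**2 = ((b + (-M - b)) + 3)**2 = (-M + 3)**2 = (3 - M)**2)
1/(-4128 + W(-74, 2 - 1*45)) = 1/(-4128 + (-3 - 74)**2) = 1/(-4128 + (-77)**2) = 1/(-4128 + 5929) = 1/1801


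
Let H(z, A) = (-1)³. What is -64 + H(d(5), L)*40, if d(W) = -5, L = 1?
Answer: -104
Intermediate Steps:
H(z, A) = -1
-64 + H(d(5), L)*40 = -64 - 1*40 = -64 - 40 = -104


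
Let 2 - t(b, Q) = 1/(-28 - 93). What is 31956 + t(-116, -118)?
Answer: 3866919/121 ≈ 31958.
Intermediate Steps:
t(b, Q) = 243/121 (t(b, Q) = 2 - 1/(-28 - 93) = 2 - 1/(-121) = 2 - 1*(-1/121) = 2 + 1/121 = 243/121)
31956 + t(-116, -118) = 31956 + 243/121 = 3866919/121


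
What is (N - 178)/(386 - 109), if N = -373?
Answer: -551/277 ≈ -1.9892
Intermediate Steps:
(N - 178)/(386 - 109) = (-373 - 178)/(386 - 109) = -551/277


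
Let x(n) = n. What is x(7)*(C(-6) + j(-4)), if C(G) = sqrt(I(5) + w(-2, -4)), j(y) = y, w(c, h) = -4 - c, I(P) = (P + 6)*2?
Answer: -28 + 14*sqrt(5) ≈ 3.3050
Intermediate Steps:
I(P) = 12 + 2*P (I(P) = (6 + P)*2 = 12 + 2*P)
C(G) = 2*sqrt(5) (C(G) = sqrt((12 + 2*5) + (-4 - 1*(-2))) = sqrt((12 + 10) + (-4 + 2)) = sqrt(22 - 2) = sqrt(20) = 2*sqrt(5))
x(7)*(C(-6) + j(-4)) = 7*(2*sqrt(5) - 4) = 7*(-4 + 2*sqrt(5)) = -28 + 14*sqrt(5)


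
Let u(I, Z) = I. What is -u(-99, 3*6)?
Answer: 99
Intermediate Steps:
-u(-99, 3*6) = -1*(-99) = 99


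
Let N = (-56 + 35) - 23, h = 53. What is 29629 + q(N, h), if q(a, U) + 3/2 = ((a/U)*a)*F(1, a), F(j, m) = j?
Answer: 3144387/106 ≈ 29664.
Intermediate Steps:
N = -44 (N = -21 - 23 = -44)
q(a, U) = -3/2 + a²/U (q(a, U) = -3/2 + ((a/U)*a)*1 = -3/2 + (a²/U)*1 = -3/2 + a²/U)
29629 + q(N, h) = 29629 + (-3/2 + (-44)²/53) = 29629 + (-3/2 + (1/53)*1936) = 29629 + (-3/2 + 1936/53) = 29629 + 3713/106 = 3144387/106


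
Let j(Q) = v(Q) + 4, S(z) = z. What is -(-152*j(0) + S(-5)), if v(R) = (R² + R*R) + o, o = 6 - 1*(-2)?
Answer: 1829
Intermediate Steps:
o = 8 (o = 6 + 2 = 8)
v(R) = 8 + 2*R² (v(R) = (R² + R*R) + 8 = (R² + R²) + 8 = 2*R² + 8 = 8 + 2*R²)
j(Q) = 12 + 2*Q² (j(Q) = (8 + 2*Q²) + 4 = 12 + 2*Q²)
-(-152*j(0) + S(-5)) = -(-152*(12 + 2*0²) - 5) = -(-152*(12 + 2*0) - 5) = -(-152*(12 + 0) - 5) = -(-152*12 - 5) = -(-1824 - 5) = -1*(-1829) = 1829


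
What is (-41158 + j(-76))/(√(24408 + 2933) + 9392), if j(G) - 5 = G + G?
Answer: -387936560/88182323 + 41305*√27341/88182323 ≈ -4.3218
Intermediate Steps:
j(G) = 5 + 2*G (j(G) = 5 + (G + G) = 5 + 2*G)
(-41158 + j(-76))/(√(24408 + 2933) + 9392) = (-41158 + (5 + 2*(-76)))/(√(24408 + 2933) + 9392) = (-41158 + (5 - 152))/(√27341 + 9392) = (-41158 - 147)/(9392 + √27341) = -41305/(9392 + √27341)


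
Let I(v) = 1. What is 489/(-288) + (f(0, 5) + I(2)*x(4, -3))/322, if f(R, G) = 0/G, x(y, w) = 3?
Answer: -26099/15456 ≈ -1.6886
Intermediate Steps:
f(R, G) = 0
489/(-288) + (f(0, 5) + I(2)*x(4, -3))/322 = 489/(-288) + (0 + 1*3)/322 = 489*(-1/288) + (0 + 3)*(1/322) = -163/96 + 3*(1/322) = -163/96 + 3/322 = -26099/15456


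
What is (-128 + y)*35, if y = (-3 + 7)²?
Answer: -3920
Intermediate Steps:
y = 16 (y = 4² = 16)
(-128 + y)*35 = (-128 + 16)*35 = -112*35 = -3920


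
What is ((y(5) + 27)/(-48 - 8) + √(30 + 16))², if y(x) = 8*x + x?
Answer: 2335/49 - 18*√46/7 ≈ 30.213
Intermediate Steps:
y(x) = 9*x
((y(5) + 27)/(-48 - 8) + √(30 + 16))² = ((9*5 + 27)/(-48 - 8) + √(30 + 16))² = ((45 + 27)/(-56) + √46)² = (72*(-1/56) + √46)² = (-9/7 + √46)²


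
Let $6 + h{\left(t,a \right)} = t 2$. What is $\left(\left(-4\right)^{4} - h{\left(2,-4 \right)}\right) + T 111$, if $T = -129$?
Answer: $-14061$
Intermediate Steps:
$h{\left(t,a \right)} = -6 + 2 t$ ($h{\left(t,a \right)} = -6 + t 2 = -6 + 2 t$)
$\left(\left(-4\right)^{4} - h{\left(2,-4 \right)}\right) + T 111 = \left(\left(-4\right)^{4} - \left(-6 + 2 \cdot 2\right)\right) - 14319 = \left(256 - \left(-6 + 4\right)\right) - 14319 = \left(256 - -2\right) - 14319 = \left(256 + 2\right) - 14319 = 258 - 14319 = -14061$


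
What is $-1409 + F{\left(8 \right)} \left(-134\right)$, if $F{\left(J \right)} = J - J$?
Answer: $-1409$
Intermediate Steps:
$F{\left(J \right)} = 0$
$-1409 + F{\left(8 \right)} \left(-134\right) = -1409 + 0 \left(-134\right) = -1409 + 0 = -1409$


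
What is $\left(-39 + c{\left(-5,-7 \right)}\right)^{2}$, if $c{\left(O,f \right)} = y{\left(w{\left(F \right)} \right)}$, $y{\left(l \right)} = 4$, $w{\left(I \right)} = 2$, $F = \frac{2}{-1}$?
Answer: $1225$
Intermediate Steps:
$F = -2$ ($F = 2 \left(-1\right) = -2$)
$c{\left(O,f \right)} = 4$
$\left(-39 + c{\left(-5,-7 \right)}\right)^{2} = \left(-39 + 4\right)^{2} = \left(-35\right)^{2} = 1225$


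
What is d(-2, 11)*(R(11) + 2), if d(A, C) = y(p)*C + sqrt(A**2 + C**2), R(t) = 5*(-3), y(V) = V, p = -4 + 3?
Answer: 143 - 65*sqrt(5) ≈ -2.3444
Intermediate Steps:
p = -1
R(t) = -15
d(A, C) = sqrt(A**2 + C**2) - C (d(A, C) = -C + sqrt(A**2 + C**2) = sqrt(A**2 + C**2) - C)
d(-2, 11)*(R(11) + 2) = (sqrt((-2)**2 + 11**2) - 1*11)*(-15 + 2) = (sqrt(4 + 121) - 11)*(-13) = (sqrt(125) - 11)*(-13) = (5*sqrt(5) - 11)*(-13) = (-11 + 5*sqrt(5))*(-13) = 143 - 65*sqrt(5)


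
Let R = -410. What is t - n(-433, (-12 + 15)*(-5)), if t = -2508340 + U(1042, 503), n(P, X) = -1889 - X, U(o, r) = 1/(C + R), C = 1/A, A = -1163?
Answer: -1195160690409/476831 ≈ -2.5065e+6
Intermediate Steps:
C = -1/1163 (C = 1/(-1163) = -1/1163 ≈ -0.00085985)
U(o, r) = -1163/476831 (U(o, r) = 1/(-1/1163 - 410) = 1/(-476831/1163) = -1163/476831)
t = -1196054271703/476831 (t = -2508340 - 1163/476831 = -1196054271703/476831 ≈ -2.5083e+6)
t - n(-433, (-12 + 15)*(-5)) = -1196054271703/476831 - (-1889 - (-12 + 15)*(-5)) = -1196054271703/476831 - (-1889 - 3*(-5)) = -1196054271703/476831 - (-1889 - 1*(-15)) = -1196054271703/476831 - (-1889 + 15) = -1196054271703/476831 - 1*(-1874) = -1196054271703/476831 + 1874 = -1195160690409/476831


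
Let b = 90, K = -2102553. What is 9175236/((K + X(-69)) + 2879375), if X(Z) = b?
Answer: 2293809/194228 ≈ 11.810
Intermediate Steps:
X(Z) = 90
9175236/((K + X(-69)) + 2879375) = 9175236/((-2102553 + 90) + 2879375) = 9175236/(-2102463 + 2879375) = 9175236/776912 = 9175236*(1/776912) = 2293809/194228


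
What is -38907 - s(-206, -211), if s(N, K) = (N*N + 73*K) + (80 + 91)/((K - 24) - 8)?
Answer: -1780361/27 ≈ -65939.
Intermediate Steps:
s(N, K) = N² + 73*K + 171/(-32 + K) (s(N, K) = (N² + 73*K) + 171/((-24 + K) - 8) = (N² + 73*K) + 171/(-32 + K) = N² + 73*K + 171/(-32 + K))
-38907 - s(-206, -211) = -38907 - (171 - 2336*(-211) - 32*(-206)² + 73*(-211)² - 211*(-206)²)/(-32 - 211) = -38907 - (171 + 492896 - 32*42436 + 73*44521 - 211*42436)/(-243) = -38907 - (-1)*(171 + 492896 - 1357952 + 3250033 - 8953996)/243 = -38907 - (-1)*(-6568848)/243 = -38907 - 1*729872/27 = -38907 - 729872/27 = -1780361/27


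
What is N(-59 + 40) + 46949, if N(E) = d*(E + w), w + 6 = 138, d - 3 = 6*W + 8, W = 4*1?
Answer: 50904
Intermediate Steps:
W = 4
d = 35 (d = 3 + (6*4 + 8) = 3 + (24 + 8) = 3 + 32 = 35)
w = 132 (w = -6 + 138 = 132)
N(E) = 4620 + 35*E (N(E) = 35*(E + 132) = 35*(132 + E) = 4620 + 35*E)
N(-59 + 40) + 46949 = (4620 + 35*(-59 + 40)) + 46949 = (4620 + 35*(-19)) + 46949 = (4620 - 665) + 46949 = 3955 + 46949 = 50904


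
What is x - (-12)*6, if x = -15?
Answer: 57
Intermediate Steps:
x - (-12)*6 = -15 - (-12)*6 = -15 - 3*(-24) = -15 + 72 = 57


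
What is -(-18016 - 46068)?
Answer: 64084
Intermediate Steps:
-(-18016 - 46068) = -1*(-64084) = 64084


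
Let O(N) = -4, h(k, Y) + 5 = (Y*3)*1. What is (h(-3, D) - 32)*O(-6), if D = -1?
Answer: 160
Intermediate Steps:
h(k, Y) = -5 + 3*Y (h(k, Y) = -5 + (Y*3)*1 = -5 + (3*Y)*1 = -5 + 3*Y)
(h(-3, D) - 32)*O(-6) = ((-5 + 3*(-1)) - 32)*(-4) = ((-5 - 3) - 32)*(-4) = (-8 - 32)*(-4) = -40*(-4) = 160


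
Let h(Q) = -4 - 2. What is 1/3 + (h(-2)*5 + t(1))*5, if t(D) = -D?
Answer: -464/3 ≈ -154.67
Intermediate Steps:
h(Q) = -6
1/3 + (h(-2)*5 + t(1))*5 = 1/3 + (-6*5 - 1*1)*5 = ⅓ + (-30 - 1)*5 = ⅓ - 31*5 = ⅓ - 155 = -464/3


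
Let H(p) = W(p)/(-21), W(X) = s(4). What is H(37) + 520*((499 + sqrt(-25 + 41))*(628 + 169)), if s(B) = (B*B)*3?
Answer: 1459243224/7 ≈ 2.0846e+8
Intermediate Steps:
s(B) = 3*B**2 (s(B) = B**2*3 = 3*B**2)
W(X) = 48 (W(X) = 3*4**2 = 3*16 = 48)
H(p) = -16/7 (H(p) = 48/(-21) = 48*(-1/21) = -16/7)
H(37) + 520*((499 + sqrt(-25 + 41))*(628 + 169)) = -16/7 + 520*((499 + sqrt(-25 + 41))*(628 + 169)) = -16/7 + 520*((499 + sqrt(16))*797) = -16/7 + 520*((499 + 4)*797) = -16/7 + 520*(503*797) = -16/7 + 520*400891 = -16/7 + 208463320 = 1459243224/7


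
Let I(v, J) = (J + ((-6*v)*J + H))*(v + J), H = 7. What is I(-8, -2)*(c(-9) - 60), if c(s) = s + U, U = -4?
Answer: -66430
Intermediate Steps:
I(v, J) = (J + v)*(7 + J - 6*J*v) (I(v, J) = (J + ((-6*v)*J + 7))*(v + J) = (J + (-6*J*v + 7))*(J + v) = (J + (7 - 6*J*v))*(J + v) = (7 + J - 6*J*v)*(J + v) = (J + v)*(7 + J - 6*J*v))
c(s) = -4 + s (c(s) = s - 4 = -4 + s)
I(-8, -2)*(c(-9) - 60) = ((-2)² + 7*(-2) + 7*(-8) - 2*(-8) - 6*(-2)*(-8)² - 6*(-8)*(-2)²)*((-4 - 9) - 60) = (4 - 14 - 56 + 16 - 6*(-2)*64 - 6*(-8)*4)*(-13 - 60) = (4 - 14 - 56 + 16 + 768 + 192)*(-73) = 910*(-73) = -66430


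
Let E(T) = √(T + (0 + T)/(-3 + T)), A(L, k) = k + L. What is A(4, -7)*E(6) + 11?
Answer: 11 - 6*√2 ≈ 2.5147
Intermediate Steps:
A(L, k) = L + k
E(T) = √(T + T/(-3 + T))
A(4, -7)*E(6) + 11 = (4 - 7)*√(6*(-2 + 6)/(-3 + 6)) + 11 = -3*2*√2 + 11 = -6*√2 + 11 = 11 - 6*√2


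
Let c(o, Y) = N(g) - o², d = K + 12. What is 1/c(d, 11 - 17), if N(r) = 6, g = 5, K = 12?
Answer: -1/570 ≈ -0.0017544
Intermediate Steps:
d = 24 (d = 12 + 12 = 24)
c(o, Y) = 6 - o²
1/c(d, 11 - 17) = 1/(6 - 1*24²) = 1/(6 - 1*576) = 1/(6 - 576) = 1/(-570) = -1/570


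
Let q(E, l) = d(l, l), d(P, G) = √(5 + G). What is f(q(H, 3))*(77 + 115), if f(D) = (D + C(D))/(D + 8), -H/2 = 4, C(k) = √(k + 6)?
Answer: -192/7 - 96*√(3 + √2)/7 + 384*√2/7 + 192*√2*√(3 + √2)/7 ≈ 102.83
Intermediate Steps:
C(k) = √(6 + k)
H = -8 (H = -2*4 = -8)
q(E, l) = √(5 + l)
f(D) = (D + √(6 + D))/(8 + D) (f(D) = (D + √(6 + D))/(D + 8) = (D + √(6 + D))/(8 + D))
f(q(H, 3))*(77 + 115) = ((√(5 + 3) + √(6 + √(5 + 3)))/(8 + √(5 + 3)))*(77 + 115) = ((√8 + √(6 + √8))/(8 + √8))*192 = ((2*√2 + √(6 + 2*√2))/(8 + 2*√2))*192 = ((√(6 + 2*√2) + 2*√2)/(8 + 2*√2))*192 = 192*(√(6 + 2*√2) + 2*√2)/(8 + 2*√2)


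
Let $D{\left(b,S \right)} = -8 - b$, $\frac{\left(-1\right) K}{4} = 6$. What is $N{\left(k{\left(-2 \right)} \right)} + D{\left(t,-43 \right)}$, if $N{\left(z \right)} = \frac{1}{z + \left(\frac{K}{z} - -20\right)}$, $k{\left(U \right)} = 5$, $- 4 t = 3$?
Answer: $- \frac{2909}{404} \approx -7.2005$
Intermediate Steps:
$K = -24$ ($K = \left(-4\right) 6 = -24$)
$t = - \frac{3}{4}$ ($t = \left(- \frac{1}{4}\right) 3 = - \frac{3}{4} \approx -0.75$)
$N{\left(z \right)} = \frac{1}{20 + z - \frac{24}{z}}$ ($N{\left(z \right)} = \frac{1}{z - \left(-20 + \frac{24}{z}\right)} = \frac{1}{z + \left(- \frac{24}{z} + 20\right)} = \frac{1}{z + \left(20 - \frac{24}{z}\right)} = \frac{1}{20 + z - \frac{24}{z}}$)
$N{\left(k{\left(-2 \right)} \right)} + D{\left(t,-43 \right)} = \frac{5}{-24 + 5^{2} + 20 \cdot 5} - \frac{29}{4} = \frac{5}{-24 + 25 + 100} + \left(-8 + \frac{3}{4}\right) = \frac{5}{101} - \frac{29}{4} = - \frac{2909}{404}$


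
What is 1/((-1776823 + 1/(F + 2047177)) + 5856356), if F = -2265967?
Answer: 218790/892561025069 ≈ 2.4513e-7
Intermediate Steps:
1/((-1776823 + 1/(F + 2047177)) + 5856356) = 1/((-1776823 + 1/(-2265967 + 2047177)) + 5856356) = 1/((-1776823 + 1/(-218790)) + 5856356) = 1/((-1776823 - 1/218790) + 5856356) = 1/(-388751104171/218790 + 5856356) = 1/(892561025069/218790) = 218790/892561025069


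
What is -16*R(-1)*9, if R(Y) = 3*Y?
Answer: 432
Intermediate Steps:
-16*R(-1)*9 = -48*(-1)*9 = -16*(-3)*9 = 48*9 = 432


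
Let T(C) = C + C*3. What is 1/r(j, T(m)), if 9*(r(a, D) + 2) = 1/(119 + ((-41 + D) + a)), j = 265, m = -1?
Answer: -3051/6101 ≈ -0.50008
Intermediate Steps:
T(C) = 4*C (T(C) = C + 3*C = 4*C)
r(a, D) = -2 + 1/(9*(78 + D + a)) (r(a, D) = -2 + 1/(9*(119 + ((-41 + D) + a))) = -2 + 1/(9*(119 + (-41 + D + a))) = -2 + 1/(9*(78 + D + a)))
1/r(j, T(m)) = 1/((-1403/9 - 8*(-1) - 2*265)/(78 + 4*(-1) + 265)) = 1/((-1403/9 - 2*(-4) - 530)/(78 - 4 + 265)) = 1/((-1403/9 + 8 - 530)/339) = 1/((1/339)*(-6101/9)) = 1/(-6101/3051) = -3051/6101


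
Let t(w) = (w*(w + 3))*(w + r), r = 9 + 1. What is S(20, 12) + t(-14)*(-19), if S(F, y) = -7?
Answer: 11697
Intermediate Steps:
r = 10
t(w) = w*(3 + w)*(10 + w) (t(w) = (w*(w + 3))*(w + 10) = (w*(3 + w))*(10 + w) = w*(3 + w)*(10 + w))
S(20, 12) + t(-14)*(-19) = -7 - 14*(30 + (-14)² + 13*(-14))*(-19) = -7 - 14*(30 + 196 - 182)*(-19) = -7 - 14*44*(-19) = -7 - 616*(-19) = -7 + 11704 = 11697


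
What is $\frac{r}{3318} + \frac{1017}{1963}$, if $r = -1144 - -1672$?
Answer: $\frac{735145}{1085539} \approx 0.67722$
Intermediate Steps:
$r = 528$ ($r = -1144 + 1672 = 528$)
$\frac{r}{3318} + \frac{1017}{1963} = \frac{528}{3318} + \frac{1017}{1963} = 528 \cdot \frac{1}{3318} + 1017 \cdot \frac{1}{1963} = \frac{88}{553} + \frac{1017}{1963} = \frac{735145}{1085539}$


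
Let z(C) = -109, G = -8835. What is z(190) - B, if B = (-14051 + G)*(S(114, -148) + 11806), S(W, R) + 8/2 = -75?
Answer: 268384013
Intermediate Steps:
S(W, R) = -79 (S(W, R) = -4 - 75 = -79)
B = -268384122 (B = (-14051 - 8835)*(-79 + 11806) = -22886*11727 = -268384122)
z(190) - B = -109 - 1*(-268384122) = -109 + 268384122 = 268384013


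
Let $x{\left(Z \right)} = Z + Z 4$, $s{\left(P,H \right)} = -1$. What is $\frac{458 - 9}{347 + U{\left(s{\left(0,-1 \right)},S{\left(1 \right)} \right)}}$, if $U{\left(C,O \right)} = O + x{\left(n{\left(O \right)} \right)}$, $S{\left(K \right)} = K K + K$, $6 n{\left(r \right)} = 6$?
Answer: $\frac{449}{354} \approx 1.2684$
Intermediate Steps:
$n{\left(r \right)} = 1$ ($n{\left(r \right)} = \frac{1}{6} \cdot 6 = 1$)
$S{\left(K \right)} = K + K^{2}$ ($S{\left(K \right)} = K^{2} + K = K + K^{2}$)
$x{\left(Z \right)} = 5 Z$ ($x{\left(Z \right)} = Z + 4 Z = 5 Z$)
$U{\left(C,O \right)} = 5 + O$ ($U{\left(C,O \right)} = O + 5 \cdot 1 = O + 5 = 5 + O$)
$\frac{458 - 9}{347 + U{\left(s{\left(0,-1 \right)},S{\left(1 \right)} \right)}} = \frac{458 - 9}{347 + \left(5 + 1 \left(1 + 1\right)\right)} = \frac{449}{347 + \left(5 + 1 \cdot 2\right)} = \frac{449}{347 + \left(5 + 2\right)} = \frac{449}{347 + 7} = \frac{449}{354}$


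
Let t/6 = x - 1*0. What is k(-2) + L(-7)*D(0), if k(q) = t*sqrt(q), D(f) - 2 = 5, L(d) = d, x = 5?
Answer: -49 + 30*I*sqrt(2) ≈ -49.0 + 42.426*I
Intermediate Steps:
D(f) = 7 (D(f) = 2 + 5 = 7)
t = 30 (t = 6*(5 - 1*0) = 6*(5 + 0) = 6*5 = 30)
k(q) = 30*sqrt(q)
k(-2) + L(-7)*D(0) = 30*sqrt(-2) - 7*7 = 30*(I*sqrt(2)) - 49 = 30*I*sqrt(2) - 49 = -49 + 30*I*sqrt(2)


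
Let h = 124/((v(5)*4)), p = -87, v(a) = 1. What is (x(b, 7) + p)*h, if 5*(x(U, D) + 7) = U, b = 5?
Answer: -2883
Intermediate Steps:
x(U, D) = -7 + U/5
h = 31 (h = 124/((1*4)) = 124/4 = 124*(¼) = 31)
(x(b, 7) + p)*h = ((-7 + (⅕)*5) - 87)*31 = ((-7 + 1) - 87)*31 = (-6 - 87)*31 = -93*31 = -2883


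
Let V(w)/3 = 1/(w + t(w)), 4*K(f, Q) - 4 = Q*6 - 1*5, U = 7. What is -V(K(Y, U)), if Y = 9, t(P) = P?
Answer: -6/41 ≈ -0.14634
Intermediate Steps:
K(f, Q) = -¼ + 3*Q/2 (K(f, Q) = 1 + (Q*6 - 1*5)/4 = 1 + (6*Q - 5)/4 = 1 + (-5 + 6*Q)/4 = 1 + (-5/4 + 3*Q/2) = -¼ + 3*Q/2)
V(w) = 3/(2*w) (V(w) = 3/(w + w) = 3/((2*w)) = 3*(1/(2*w)) = 3/(2*w))
-V(K(Y, U)) = -3/(2*(-¼ + (3/2)*7)) = -3/(2*(-¼ + 21/2)) = -3/(2*41/4) = -3*4/(2*41) = -1*6/41 = -6/41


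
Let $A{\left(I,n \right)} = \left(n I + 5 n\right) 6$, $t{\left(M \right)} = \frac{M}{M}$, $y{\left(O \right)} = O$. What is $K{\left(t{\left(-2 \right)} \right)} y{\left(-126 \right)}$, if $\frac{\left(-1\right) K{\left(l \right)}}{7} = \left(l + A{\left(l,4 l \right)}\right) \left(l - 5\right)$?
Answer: $-511560$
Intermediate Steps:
$t{\left(M \right)} = 1$
$A{\left(I,n \right)} = 30 n + 6 I n$ ($A{\left(I,n \right)} = \left(I n + 5 n\right) 6 = \left(5 n + I n\right) 6 = 30 n + 6 I n$)
$K{\left(l \right)} = - 7 \left(-5 + l\right) \left(l + 24 l \left(5 + l\right)\right)$ ($K{\left(l \right)} = - 7 \left(l + 6 \cdot 4 l \left(5 + l\right)\right) \left(l - 5\right) = - 7 \left(l + 24 l \left(5 + l\right)\right) \left(-5 + l\right) = - 7 \left(-5 + l\right) \left(l + 24 l \left(5 + l\right)\right)$)
$K{\left(t{\left(-2 \right)} \right)} y{\left(-126 \right)} = 7 \cdot 1 \left(605 - 1 - 24 \cdot 1^{2}\right) \left(-126\right) = 7 \cdot 1 \left(605 - 1 - 24\right) \left(-126\right) = 7 \cdot 1 \cdot 580 \left(-126\right) = 4060 \left(-126\right) = -511560$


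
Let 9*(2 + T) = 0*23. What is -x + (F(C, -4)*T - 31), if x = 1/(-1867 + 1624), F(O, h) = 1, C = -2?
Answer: -8018/243 ≈ -32.996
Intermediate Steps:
x = -1/243 (x = 1/(-243) = -1/243 ≈ -0.0041152)
T = -2 (T = -2 + (0*23)/9 = -2 + (1/9)*0 = -2 + 0 = -2)
-x + (F(C, -4)*T - 31) = -1*(-1/243) + (1*(-2) - 31) = 1/243 + (-2 - 31) = 1/243 - 33 = -8018/243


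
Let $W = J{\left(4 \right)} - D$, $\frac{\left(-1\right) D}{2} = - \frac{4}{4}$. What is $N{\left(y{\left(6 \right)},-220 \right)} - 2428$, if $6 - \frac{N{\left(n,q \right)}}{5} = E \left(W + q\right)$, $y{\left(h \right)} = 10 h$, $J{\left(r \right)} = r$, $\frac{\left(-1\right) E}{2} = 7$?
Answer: $-17658$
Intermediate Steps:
$E = -14$ ($E = \left(-2\right) 7 = -14$)
$D = 2$ ($D = - 2 \left(- \frac{4}{4}\right) = - 2 \left(\left(-4\right) \frac{1}{4}\right) = \left(-2\right) \left(-1\right) = 2$)
$W = 2$ ($W = 4 - 2 = 2$)
$N{\left(n,q \right)} = 170 + 70 q$ ($N{\left(n,q \right)} = 30 - 5 \left(- 14 \left(2 + q\right)\right) = 30 - 5 \left(-28 - 14 q\right) = 30 + \left(140 + 70 q\right) = 170 + 70 q$)
$N{\left(y{\left(6 \right)},-220 \right)} - 2428 = \left(170 + 70 \left(-220\right)\right) - 2428 = \left(170 - 15400\right) - 2428 = -15230 - 2428 = -17658$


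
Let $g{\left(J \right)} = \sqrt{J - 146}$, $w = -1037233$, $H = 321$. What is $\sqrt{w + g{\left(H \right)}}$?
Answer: $\sqrt{-1037233 + 5 \sqrt{7}} \approx 1018.4 i$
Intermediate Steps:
$g{\left(J \right)} = \sqrt{-146 + J}$
$\sqrt{w + g{\left(H \right)}} = \sqrt{-1037233 + \sqrt{-146 + 321}} = \sqrt{-1037233 + \sqrt{175}} = \sqrt{-1037233 + 5 \sqrt{7}}$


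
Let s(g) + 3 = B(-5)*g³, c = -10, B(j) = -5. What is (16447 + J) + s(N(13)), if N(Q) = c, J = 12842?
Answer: 34286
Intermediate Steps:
N(Q) = -10
s(g) = -3 - 5*g³
(16447 + J) + s(N(13)) = (16447 + 12842) + (-3 - 5*(-10)³) = 29289 + (-3 - 5*(-1000)) = 29289 + (-3 + 5000) = 29289 + 4997 = 34286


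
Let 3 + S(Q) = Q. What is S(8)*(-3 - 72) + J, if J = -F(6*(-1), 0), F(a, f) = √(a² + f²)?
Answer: -381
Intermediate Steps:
S(Q) = -3 + Q
J = -6 (J = -√((6*(-1))² + 0²) = -√((-6)² + 0) = -√(36 + 0) = -√36 = -1*6 = -6)
S(8)*(-3 - 72) + J = (-3 + 8)*(-3 - 72) - 6 = 5*(-75) - 6 = -375 - 6 = -381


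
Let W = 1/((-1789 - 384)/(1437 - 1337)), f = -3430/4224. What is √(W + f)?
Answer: I*√282382512555/573672 ≈ 0.92631*I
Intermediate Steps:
f = -1715/2112 (f = -3430*1/4224 = -1715/2112 ≈ -0.81203)
W = -100/2173 (W = 1/(-2173/100) = -100/2173 ≈ -0.046019)
√(W + f) = √(-100/2173 - 1715/2112) = √(-3937895/4589376) = I*√282382512555/573672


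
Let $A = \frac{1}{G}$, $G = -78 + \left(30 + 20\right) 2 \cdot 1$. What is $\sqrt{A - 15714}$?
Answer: $\frac{i \sqrt{7605554}}{22} \approx 125.36 i$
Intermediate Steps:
$G = 22$ ($G = -78 + 50 \cdot 2 = -78 + 100 = 22$)
$A = \frac{1}{22} \approx 0.045455$
$\sqrt{A - 15714} = \sqrt{\frac{1}{22} - 15714} = \sqrt{- \frac{345707}{22}} = \frac{i \sqrt{7605554}}{22}$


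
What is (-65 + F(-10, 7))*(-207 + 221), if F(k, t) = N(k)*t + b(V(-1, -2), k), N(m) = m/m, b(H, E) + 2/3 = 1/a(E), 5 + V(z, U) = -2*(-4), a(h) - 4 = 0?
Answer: -4907/6 ≈ -817.83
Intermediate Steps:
a(h) = 4 (a(h) = 4 + 0 = 4)
V(z, U) = 3 (V(z, U) = -5 - 2*(-4) = -5 + 8 = 3)
b(H, E) = -5/12 (b(H, E) = -⅔ + 1/4 = -⅔ + ¼ = -5/12)
N(m) = 1
F(k, t) = -5/12 + t (F(k, t) = 1*t - 5/12 = t - 5/12 = -5/12 + t)
(-65 + F(-10, 7))*(-207 + 221) = (-65 + (-5/12 + 7))*(-207 + 221) = (-65 + 79/12)*14 = -701/12*14 = -4907/6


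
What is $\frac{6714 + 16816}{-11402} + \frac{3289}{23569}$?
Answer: $- \frac{19887592}{10335913} \approx -1.9241$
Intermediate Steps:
$\frac{6714 + 16816}{-11402} + \frac{3289}{23569} = 23530 \left(- \frac{1}{11402}\right) + 3289 \cdot \frac{1}{23569} = - \frac{11765}{5701} + \frac{253}{1813} = - \frac{19887592}{10335913}$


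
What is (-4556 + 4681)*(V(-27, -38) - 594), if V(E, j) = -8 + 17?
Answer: -73125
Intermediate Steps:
V(E, j) = 9
(-4556 + 4681)*(V(-27, -38) - 594) = (-4556 + 4681)*(9 - 594) = 125*(-585) = -73125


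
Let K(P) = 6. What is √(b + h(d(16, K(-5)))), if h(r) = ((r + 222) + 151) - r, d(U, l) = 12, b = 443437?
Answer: √443810 ≈ 666.19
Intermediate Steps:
h(r) = 373 (h(r) = ((222 + r) + 151) - r = (373 + r) - r = 373)
√(b + h(d(16, K(-5)))) = √(443437 + 373) = √443810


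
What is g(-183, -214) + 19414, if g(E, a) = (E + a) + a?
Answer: 18803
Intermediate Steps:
g(E, a) = E + 2*a
g(-183, -214) + 19414 = (-183 + 2*(-214)) + 19414 = (-183 - 428) + 19414 = -611 + 19414 = 18803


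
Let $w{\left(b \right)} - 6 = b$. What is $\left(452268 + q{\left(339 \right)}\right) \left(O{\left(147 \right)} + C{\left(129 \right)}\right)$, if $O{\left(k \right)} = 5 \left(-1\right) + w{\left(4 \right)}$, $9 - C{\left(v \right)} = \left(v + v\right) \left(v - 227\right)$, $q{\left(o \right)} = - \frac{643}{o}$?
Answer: $\frac{3878644051282}{339} \approx 1.1441 \cdot 10^{10}$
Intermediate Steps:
$w{\left(b \right)} = 6 + b$
$C{\left(v \right)} = 9 - 2 v \left(-227 + v\right)$ ($C{\left(v \right)} = 9 - \left(v + v\right) \left(v - 227\right) = 9 - 2 v \left(-227 + v\right)$)
$O{\left(k \right)} = 5$ ($O{\left(k \right)} = 5 \left(-1\right) + \left(6 + 4\right) = -5 + 10 = 5$)
$\left(452268 + q{\left(339 \right)}\right) \left(O{\left(147 \right)} + C{\left(129 \right)}\right) = \left(452268 - \frac{643}{339}\right) \left(5 + \left(9 - 2 \cdot 129^{2} + 454 \cdot 129\right)\right) = \left(452268 - \frac{643}{339}\right) \left(5 + \left(9 - 33282 + 58566\right)\right) = \frac{153318209 \left(5 + 25293\right)}{339} = \frac{153318209}{339} \cdot 25298 = \frac{3878644051282}{339}$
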